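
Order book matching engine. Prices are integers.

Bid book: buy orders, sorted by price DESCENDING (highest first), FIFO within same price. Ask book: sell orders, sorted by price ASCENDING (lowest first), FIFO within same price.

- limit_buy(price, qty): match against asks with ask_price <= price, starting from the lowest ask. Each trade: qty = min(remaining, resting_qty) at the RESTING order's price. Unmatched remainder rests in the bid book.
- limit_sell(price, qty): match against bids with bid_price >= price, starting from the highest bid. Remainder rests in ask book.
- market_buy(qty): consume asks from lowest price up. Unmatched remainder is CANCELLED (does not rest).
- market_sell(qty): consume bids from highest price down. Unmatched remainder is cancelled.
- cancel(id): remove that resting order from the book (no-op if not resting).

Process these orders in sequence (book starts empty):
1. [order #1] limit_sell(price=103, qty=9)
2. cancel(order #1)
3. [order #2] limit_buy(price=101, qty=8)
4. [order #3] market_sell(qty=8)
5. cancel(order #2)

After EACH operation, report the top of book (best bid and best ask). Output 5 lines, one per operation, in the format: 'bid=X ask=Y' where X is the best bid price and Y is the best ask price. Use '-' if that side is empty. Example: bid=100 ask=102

After op 1 [order #1] limit_sell(price=103, qty=9): fills=none; bids=[-] asks=[#1:9@103]
After op 2 cancel(order #1): fills=none; bids=[-] asks=[-]
After op 3 [order #2] limit_buy(price=101, qty=8): fills=none; bids=[#2:8@101] asks=[-]
After op 4 [order #3] market_sell(qty=8): fills=#2x#3:8@101; bids=[-] asks=[-]
After op 5 cancel(order #2): fills=none; bids=[-] asks=[-]

Answer: bid=- ask=103
bid=- ask=-
bid=101 ask=-
bid=- ask=-
bid=- ask=-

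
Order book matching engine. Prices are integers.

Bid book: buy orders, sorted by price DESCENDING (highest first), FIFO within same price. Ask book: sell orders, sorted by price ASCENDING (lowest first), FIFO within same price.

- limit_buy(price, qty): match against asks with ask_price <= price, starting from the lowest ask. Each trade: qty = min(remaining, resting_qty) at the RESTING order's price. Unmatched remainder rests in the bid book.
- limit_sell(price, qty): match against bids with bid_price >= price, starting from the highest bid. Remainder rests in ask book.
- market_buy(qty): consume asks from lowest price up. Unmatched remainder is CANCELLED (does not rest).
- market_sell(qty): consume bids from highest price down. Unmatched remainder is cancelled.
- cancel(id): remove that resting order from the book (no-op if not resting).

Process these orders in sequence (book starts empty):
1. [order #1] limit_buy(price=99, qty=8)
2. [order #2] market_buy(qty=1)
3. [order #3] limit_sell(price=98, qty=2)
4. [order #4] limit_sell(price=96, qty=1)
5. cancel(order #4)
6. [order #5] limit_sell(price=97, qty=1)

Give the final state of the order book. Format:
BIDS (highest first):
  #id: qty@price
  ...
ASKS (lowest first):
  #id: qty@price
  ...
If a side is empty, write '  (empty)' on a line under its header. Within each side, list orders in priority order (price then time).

Answer: BIDS (highest first):
  #1: 4@99
ASKS (lowest first):
  (empty)

Derivation:
After op 1 [order #1] limit_buy(price=99, qty=8): fills=none; bids=[#1:8@99] asks=[-]
After op 2 [order #2] market_buy(qty=1): fills=none; bids=[#1:8@99] asks=[-]
After op 3 [order #3] limit_sell(price=98, qty=2): fills=#1x#3:2@99; bids=[#1:6@99] asks=[-]
After op 4 [order #4] limit_sell(price=96, qty=1): fills=#1x#4:1@99; bids=[#1:5@99] asks=[-]
After op 5 cancel(order #4): fills=none; bids=[#1:5@99] asks=[-]
After op 6 [order #5] limit_sell(price=97, qty=1): fills=#1x#5:1@99; bids=[#1:4@99] asks=[-]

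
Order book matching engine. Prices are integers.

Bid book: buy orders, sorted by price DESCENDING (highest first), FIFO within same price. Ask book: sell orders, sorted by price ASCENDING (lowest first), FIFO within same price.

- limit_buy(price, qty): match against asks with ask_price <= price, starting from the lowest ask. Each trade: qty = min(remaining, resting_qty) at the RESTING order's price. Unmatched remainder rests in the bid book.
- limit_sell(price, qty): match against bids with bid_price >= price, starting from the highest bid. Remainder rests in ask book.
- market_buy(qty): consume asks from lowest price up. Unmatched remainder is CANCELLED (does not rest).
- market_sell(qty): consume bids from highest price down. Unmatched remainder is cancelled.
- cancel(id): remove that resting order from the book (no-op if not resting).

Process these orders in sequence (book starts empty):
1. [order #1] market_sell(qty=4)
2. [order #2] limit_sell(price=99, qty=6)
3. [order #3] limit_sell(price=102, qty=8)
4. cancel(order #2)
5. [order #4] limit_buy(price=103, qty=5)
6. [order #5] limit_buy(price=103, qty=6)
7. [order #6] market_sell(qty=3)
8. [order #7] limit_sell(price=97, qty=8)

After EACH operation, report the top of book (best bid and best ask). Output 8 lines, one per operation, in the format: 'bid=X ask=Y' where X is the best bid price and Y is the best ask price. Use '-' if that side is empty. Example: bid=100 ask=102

Answer: bid=- ask=-
bid=- ask=99
bid=- ask=99
bid=- ask=102
bid=- ask=102
bid=103 ask=-
bid=- ask=-
bid=- ask=97

Derivation:
After op 1 [order #1] market_sell(qty=4): fills=none; bids=[-] asks=[-]
After op 2 [order #2] limit_sell(price=99, qty=6): fills=none; bids=[-] asks=[#2:6@99]
After op 3 [order #3] limit_sell(price=102, qty=8): fills=none; bids=[-] asks=[#2:6@99 #3:8@102]
After op 4 cancel(order #2): fills=none; bids=[-] asks=[#3:8@102]
After op 5 [order #4] limit_buy(price=103, qty=5): fills=#4x#3:5@102; bids=[-] asks=[#3:3@102]
After op 6 [order #5] limit_buy(price=103, qty=6): fills=#5x#3:3@102; bids=[#5:3@103] asks=[-]
After op 7 [order #6] market_sell(qty=3): fills=#5x#6:3@103; bids=[-] asks=[-]
After op 8 [order #7] limit_sell(price=97, qty=8): fills=none; bids=[-] asks=[#7:8@97]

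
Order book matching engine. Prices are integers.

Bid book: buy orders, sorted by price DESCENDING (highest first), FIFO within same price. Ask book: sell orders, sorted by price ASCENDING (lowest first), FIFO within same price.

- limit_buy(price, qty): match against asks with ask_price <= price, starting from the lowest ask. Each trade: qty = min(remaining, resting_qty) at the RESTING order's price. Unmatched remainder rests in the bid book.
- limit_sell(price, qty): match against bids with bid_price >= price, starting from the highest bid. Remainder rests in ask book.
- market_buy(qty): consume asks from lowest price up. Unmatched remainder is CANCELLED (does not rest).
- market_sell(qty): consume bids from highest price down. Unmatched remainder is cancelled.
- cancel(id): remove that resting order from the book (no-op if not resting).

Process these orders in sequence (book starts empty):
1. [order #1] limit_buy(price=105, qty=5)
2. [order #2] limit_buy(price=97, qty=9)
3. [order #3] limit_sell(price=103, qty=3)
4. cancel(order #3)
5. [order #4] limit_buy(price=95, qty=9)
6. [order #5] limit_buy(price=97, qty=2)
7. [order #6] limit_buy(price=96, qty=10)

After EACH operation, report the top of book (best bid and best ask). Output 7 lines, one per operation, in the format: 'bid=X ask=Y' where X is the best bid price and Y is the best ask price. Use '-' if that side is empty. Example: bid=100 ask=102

Answer: bid=105 ask=-
bid=105 ask=-
bid=105 ask=-
bid=105 ask=-
bid=105 ask=-
bid=105 ask=-
bid=105 ask=-

Derivation:
After op 1 [order #1] limit_buy(price=105, qty=5): fills=none; bids=[#1:5@105] asks=[-]
After op 2 [order #2] limit_buy(price=97, qty=9): fills=none; bids=[#1:5@105 #2:9@97] asks=[-]
After op 3 [order #3] limit_sell(price=103, qty=3): fills=#1x#3:3@105; bids=[#1:2@105 #2:9@97] asks=[-]
After op 4 cancel(order #3): fills=none; bids=[#1:2@105 #2:9@97] asks=[-]
After op 5 [order #4] limit_buy(price=95, qty=9): fills=none; bids=[#1:2@105 #2:9@97 #4:9@95] asks=[-]
After op 6 [order #5] limit_buy(price=97, qty=2): fills=none; bids=[#1:2@105 #2:9@97 #5:2@97 #4:9@95] asks=[-]
After op 7 [order #6] limit_buy(price=96, qty=10): fills=none; bids=[#1:2@105 #2:9@97 #5:2@97 #6:10@96 #4:9@95] asks=[-]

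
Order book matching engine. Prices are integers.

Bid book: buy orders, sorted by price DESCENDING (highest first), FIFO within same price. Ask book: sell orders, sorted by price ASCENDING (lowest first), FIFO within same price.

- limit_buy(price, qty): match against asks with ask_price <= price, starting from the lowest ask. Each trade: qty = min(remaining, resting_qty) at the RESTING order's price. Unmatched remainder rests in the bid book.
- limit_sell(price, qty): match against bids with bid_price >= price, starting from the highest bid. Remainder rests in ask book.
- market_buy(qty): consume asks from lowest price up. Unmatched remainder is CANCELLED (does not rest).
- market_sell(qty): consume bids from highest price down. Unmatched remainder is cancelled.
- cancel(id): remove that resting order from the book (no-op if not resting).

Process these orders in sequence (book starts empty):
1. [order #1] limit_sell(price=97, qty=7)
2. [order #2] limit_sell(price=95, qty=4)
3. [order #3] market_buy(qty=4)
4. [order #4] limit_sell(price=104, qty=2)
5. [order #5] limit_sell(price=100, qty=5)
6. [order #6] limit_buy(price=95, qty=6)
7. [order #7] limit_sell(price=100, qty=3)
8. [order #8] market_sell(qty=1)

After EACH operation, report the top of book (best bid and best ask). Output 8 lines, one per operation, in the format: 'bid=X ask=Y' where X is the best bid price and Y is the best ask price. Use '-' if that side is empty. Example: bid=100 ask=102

After op 1 [order #1] limit_sell(price=97, qty=7): fills=none; bids=[-] asks=[#1:7@97]
After op 2 [order #2] limit_sell(price=95, qty=4): fills=none; bids=[-] asks=[#2:4@95 #1:7@97]
After op 3 [order #3] market_buy(qty=4): fills=#3x#2:4@95; bids=[-] asks=[#1:7@97]
After op 4 [order #4] limit_sell(price=104, qty=2): fills=none; bids=[-] asks=[#1:7@97 #4:2@104]
After op 5 [order #5] limit_sell(price=100, qty=5): fills=none; bids=[-] asks=[#1:7@97 #5:5@100 #4:2@104]
After op 6 [order #6] limit_buy(price=95, qty=6): fills=none; bids=[#6:6@95] asks=[#1:7@97 #5:5@100 #4:2@104]
After op 7 [order #7] limit_sell(price=100, qty=3): fills=none; bids=[#6:6@95] asks=[#1:7@97 #5:5@100 #7:3@100 #4:2@104]
After op 8 [order #8] market_sell(qty=1): fills=#6x#8:1@95; bids=[#6:5@95] asks=[#1:7@97 #5:5@100 #7:3@100 #4:2@104]

Answer: bid=- ask=97
bid=- ask=95
bid=- ask=97
bid=- ask=97
bid=- ask=97
bid=95 ask=97
bid=95 ask=97
bid=95 ask=97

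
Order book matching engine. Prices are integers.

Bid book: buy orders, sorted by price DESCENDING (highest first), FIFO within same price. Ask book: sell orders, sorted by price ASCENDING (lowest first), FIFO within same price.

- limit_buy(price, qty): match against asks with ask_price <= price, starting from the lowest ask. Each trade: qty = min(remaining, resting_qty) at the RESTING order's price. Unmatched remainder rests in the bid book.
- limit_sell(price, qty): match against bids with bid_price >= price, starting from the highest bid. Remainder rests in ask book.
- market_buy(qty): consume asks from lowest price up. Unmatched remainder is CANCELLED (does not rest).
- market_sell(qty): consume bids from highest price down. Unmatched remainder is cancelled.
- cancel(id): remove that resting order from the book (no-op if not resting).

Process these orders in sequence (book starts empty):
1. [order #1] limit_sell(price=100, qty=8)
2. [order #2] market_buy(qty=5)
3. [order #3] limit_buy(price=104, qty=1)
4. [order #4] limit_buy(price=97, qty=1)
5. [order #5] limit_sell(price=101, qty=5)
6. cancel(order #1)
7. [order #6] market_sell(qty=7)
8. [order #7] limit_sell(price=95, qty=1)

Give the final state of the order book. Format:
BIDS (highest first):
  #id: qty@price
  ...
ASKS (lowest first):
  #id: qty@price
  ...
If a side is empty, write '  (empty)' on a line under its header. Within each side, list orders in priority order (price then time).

After op 1 [order #1] limit_sell(price=100, qty=8): fills=none; bids=[-] asks=[#1:8@100]
After op 2 [order #2] market_buy(qty=5): fills=#2x#1:5@100; bids=[-] asks=[#1:3@100]
After op 3 [order #3] limit_buy(price=104, qty=1): fills=#3x#1:1@100; bids=[-] asks=[#1:2@100]
After op 4 [order #4] limit_buy(price=97, qty=1): fills=none; bids=[#4:1@97] asks=[#1:2@100]
After op 5 [order #5] limit_sell(price=101, qty=5): fills=none; bids=[#4:1@97] asks=[#1:2@100 #5:5@101]
After op 6 cancel(order #1): fills=none; bids=[#4:1@97] asks=[#5:5@101]
After op 7 [order #6] market_sell(qty=7): fills=#4x#6:1@97; bids=[-] asks=[#5:5@101]
After op 8 [order #7] limit_sell(price=95, qty=1): fills=none; bids=[-] asks=[#7:1@95 #5:5@101]

Answer: BIDS (highest first):
  (empty)
ASKS (lowest first):
  #7: 1@95
  #5: 5@101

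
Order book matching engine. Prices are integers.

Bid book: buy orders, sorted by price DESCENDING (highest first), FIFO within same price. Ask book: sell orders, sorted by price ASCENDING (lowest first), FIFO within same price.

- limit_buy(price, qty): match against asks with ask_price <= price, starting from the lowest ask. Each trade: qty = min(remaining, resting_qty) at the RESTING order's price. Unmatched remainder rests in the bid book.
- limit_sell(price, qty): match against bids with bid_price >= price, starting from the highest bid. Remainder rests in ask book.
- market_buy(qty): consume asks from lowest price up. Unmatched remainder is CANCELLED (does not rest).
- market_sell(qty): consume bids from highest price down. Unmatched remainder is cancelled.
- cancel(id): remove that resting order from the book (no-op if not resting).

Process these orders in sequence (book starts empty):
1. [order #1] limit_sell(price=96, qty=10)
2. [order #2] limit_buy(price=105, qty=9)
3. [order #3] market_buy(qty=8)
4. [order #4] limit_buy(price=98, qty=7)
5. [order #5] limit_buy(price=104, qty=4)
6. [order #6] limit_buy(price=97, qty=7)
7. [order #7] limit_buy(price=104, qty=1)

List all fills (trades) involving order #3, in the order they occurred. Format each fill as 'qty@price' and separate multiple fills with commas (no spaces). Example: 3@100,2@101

After op 1 [order #1] limit_sell(price=96, qty=10): fills=none; bids=[-] asks=[#1:10@96]
After op 2 [order #2] limit_buy(price=105, qty=9): fills=#2x#1:9@96; bids=[-] asks=[#1:1@96]
After op 3 [order #3] market_buy(qty=8): fills=#3x#1:1@96; bids=[-] asks=[-]
After op 4 [order #4] limit_buy(price=98, qty=7): fills=none; bids=[#4:7@98] asks=[-]
After op 5 [order #5] limit_buy(price=104, qty=4): fills=none; bids=[#5:4@104 #4:7@98] asks=[-]
After op 6 [order #6] limit_buy(price=97, qty=7): fills=none; bids=[#5:4@104 #4:7@98 #6:7@97] asks=[-]
After op 7 [order #7] limit_buy(price=104, qty=1): fills=none; bids=[#5:4@104 #7:1@104 #4:7@98 #6:7@97] asks=[-]

Answer: 1@96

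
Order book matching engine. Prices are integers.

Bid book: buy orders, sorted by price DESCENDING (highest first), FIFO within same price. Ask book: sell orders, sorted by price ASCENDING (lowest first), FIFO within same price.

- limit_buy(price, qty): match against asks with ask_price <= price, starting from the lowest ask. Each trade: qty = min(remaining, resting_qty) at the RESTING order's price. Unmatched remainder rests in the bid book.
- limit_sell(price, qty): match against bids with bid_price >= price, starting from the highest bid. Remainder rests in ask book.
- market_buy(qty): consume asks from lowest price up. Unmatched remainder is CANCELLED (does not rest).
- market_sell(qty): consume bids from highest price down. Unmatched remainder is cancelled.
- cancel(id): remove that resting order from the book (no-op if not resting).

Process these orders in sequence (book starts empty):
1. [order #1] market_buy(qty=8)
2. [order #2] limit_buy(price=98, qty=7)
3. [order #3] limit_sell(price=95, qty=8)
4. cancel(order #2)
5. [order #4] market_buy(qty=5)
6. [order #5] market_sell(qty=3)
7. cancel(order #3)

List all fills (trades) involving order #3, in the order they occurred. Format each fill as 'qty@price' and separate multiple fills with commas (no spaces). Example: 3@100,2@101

Answer: 7@98,1@95

Derivation:
After op 1 [order #1] market_buy(qty=8): fills=none; bids=[-] asks=[-]
After op 2 [order #2] limit_buy(price=98, qty=7): fills=none; bids=[#2:7@98] asks=[-]
After op 3 [order #3] limit_sell(price=95, qty=8): fills=#2x#3:7@98; bids=[-] asks=[#3:1@95]
After op 4 cancel(order #2): fills=none; bids=[-] asks=[#3:1@95]
After op 5 [order #4] market_buy(qty=5): fills=#4x#3:1@95; bids=[-] asks=[-]
After op 6 [order #5] market_sell(qty=3): fills=none; bids=[-] asks=[-]
After op 7 cancel(order #3): fills=none; bids=[-] asks=[-]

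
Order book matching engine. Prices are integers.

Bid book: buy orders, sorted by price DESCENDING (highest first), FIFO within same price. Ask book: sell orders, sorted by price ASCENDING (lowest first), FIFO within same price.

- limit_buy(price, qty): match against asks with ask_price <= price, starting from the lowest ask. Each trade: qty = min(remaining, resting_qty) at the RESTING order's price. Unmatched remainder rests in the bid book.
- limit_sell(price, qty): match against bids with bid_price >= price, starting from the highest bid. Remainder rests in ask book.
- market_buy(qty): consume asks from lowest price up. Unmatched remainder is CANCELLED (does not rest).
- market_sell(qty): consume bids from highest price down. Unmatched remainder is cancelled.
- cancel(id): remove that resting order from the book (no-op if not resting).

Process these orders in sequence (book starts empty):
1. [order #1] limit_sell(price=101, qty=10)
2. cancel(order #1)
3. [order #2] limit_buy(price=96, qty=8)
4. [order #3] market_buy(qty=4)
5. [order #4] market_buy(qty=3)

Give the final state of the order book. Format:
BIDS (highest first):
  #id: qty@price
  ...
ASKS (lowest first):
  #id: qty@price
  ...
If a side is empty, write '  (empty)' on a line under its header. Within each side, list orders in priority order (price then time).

After op 1 [order #1] limit_sell(price=101, qty=10): fills=none; bids=[-] asks=[#1:10@101]
After op 2 cancel(order #1): fills=none; bids=[-] asks=[-]
After op 3 [order #2] limit_buy(price=96, qty=8): fills=none; bids=[#2:8@96] asks=[-]
After op 4 [order #3] market_buy(qty=4): fills=none; bids=[#2:8@96] asks=[-]
After op 5 [order #4] market_buy(qty=3): fills=none; bids=[#2:8@96] asks=[-]

Answer: BIDS (highest first):
  #2: 8@96
ASKS (lowest first):
  (empty)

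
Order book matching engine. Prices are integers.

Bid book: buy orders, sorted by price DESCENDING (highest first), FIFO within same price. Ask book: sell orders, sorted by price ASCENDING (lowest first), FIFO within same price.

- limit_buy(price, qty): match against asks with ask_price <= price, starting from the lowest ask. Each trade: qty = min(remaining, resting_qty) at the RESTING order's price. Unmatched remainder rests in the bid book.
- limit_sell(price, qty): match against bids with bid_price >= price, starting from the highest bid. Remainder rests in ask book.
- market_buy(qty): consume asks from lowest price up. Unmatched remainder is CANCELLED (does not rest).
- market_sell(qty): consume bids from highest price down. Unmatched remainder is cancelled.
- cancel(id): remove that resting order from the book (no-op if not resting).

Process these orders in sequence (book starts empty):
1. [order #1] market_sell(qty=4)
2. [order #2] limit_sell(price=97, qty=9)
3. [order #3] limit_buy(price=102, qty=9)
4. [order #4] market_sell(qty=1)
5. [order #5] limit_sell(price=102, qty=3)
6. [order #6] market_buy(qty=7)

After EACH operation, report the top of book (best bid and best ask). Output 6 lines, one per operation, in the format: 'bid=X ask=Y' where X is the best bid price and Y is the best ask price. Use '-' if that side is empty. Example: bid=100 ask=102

Answer: bid=- ask=-
bid=- ask=97
bid=- ask=-
bid=- ask=-
bid=- ask=102
bid=- ask=-

Derivation:
After op 1 [order #1] market_sell(qty=4): fills=none; bids=[-] asks=[-]
After op 2 [order #2] limit_sell(price=97, qty=9): fills=none; bids=[-] asks=[#2:9@97]
After op 3 [order #3] limit_buy(price=102, qty=9): fills=#3x#2:9@97; bids=[-] asks=[-]
After op 4 [order #4] market_sell(qty=1): fills=none; bids=[-] asks=[-]
After op 5 [order #5] limit_sell(price=102, qty=3): fills=none; bids=[-] asks=[#5:3@102]
After op 6 [order #6] market_buy(qty=7): fills=#6x#5:3@102; bids=[-] asks=[-]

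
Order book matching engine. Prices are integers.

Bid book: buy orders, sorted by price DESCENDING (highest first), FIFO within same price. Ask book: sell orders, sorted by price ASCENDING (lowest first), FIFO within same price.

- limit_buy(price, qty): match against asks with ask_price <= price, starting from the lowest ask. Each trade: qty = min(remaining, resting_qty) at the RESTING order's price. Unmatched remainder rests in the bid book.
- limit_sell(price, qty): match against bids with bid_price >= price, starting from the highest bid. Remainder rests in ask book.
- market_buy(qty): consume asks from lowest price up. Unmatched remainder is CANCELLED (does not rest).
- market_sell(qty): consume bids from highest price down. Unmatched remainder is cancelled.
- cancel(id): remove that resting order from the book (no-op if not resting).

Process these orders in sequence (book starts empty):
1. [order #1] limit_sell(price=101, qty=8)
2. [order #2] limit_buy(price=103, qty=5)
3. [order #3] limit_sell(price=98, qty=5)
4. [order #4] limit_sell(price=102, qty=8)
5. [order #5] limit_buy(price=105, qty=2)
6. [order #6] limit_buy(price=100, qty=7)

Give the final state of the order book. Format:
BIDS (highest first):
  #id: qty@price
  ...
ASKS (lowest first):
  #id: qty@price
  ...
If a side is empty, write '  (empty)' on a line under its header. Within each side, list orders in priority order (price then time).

After op 1 [order #1] limit_sell(price=101, qty=8): fills=none; bids=[-] asks=[#1:8@101]
After op 2 [order #2] limit_buy(price=103, qty=5): fills=#2x#1:5@101; bids=[-] asks=[#1:3@101]
After op 3 [order #3] limit_sell(price=98, qty=5): fills=none; bids=[-] asks=[#3:5@98 #1:3@101]
After op 4 [order #4] limit_sell(price=102, qty=8): fills=none; bids=[-] asks=[#3:5@98 #1:3@101 #4:8@102]
After op 5 [order #5] limit_buy(price=105, qty=2): fills=#5x#3:2@98; bids=[-] asks=[#3:3@98 #1:3@101 #4:8@102]
After op 6 [order #6] limit_buy(price=100, qty=7): fills=#6x#3:3@98; bids=[#6:4@100] asks=[#1:3@101 #4:8@102]

Answer: BIDS (highest first):
  #6: 4@100
ASKS (lowest first):
  #1: 3@101
  #4: 8@102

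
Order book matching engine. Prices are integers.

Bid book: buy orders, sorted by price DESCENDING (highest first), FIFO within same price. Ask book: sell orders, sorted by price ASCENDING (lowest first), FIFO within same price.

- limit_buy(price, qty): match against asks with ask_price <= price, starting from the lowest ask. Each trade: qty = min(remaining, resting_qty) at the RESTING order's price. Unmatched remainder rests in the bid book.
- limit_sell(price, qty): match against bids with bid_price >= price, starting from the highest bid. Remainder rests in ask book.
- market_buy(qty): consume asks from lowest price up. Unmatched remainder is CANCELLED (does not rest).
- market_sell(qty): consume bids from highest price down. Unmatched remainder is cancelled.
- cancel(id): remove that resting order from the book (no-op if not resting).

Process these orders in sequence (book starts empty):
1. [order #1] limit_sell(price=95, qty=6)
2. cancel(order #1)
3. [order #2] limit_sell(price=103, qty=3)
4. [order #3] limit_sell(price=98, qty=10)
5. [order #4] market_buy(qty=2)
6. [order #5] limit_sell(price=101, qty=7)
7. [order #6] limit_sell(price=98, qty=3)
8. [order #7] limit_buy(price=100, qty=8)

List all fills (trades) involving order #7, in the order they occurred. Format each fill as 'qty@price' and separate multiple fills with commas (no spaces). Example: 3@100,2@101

After op 1 [order #1] limit_sell(price=95, qty=6): fills=none; bids=[-] asks=[#1:6@95]
After op 2 cancel(order #1): fills=none; bids=[-] asks=[-]
After op 3 [order #2] limit_sell(price=103, qty=3): fills=none; bids=[-] asks=[#2:3@103]
After op 4 [order #3] limit_sell(price=98, qty=10): fills=none; bids=[-] asks=[#3:10@98 #2:3@103]
After op 5 [order #4] market_buy(qty=2): fills=#4x#3:2@98; bids=[-] asks=[#3:8@98 #2:3@103]
After op 6 [order #5] limit_sell(price=101, qty=7): fills=none; bids=[-] asks=[#3:8@98 #5:7@101 #2:3@103]
After op 7 [order #6] limit_sell(price=98, qty=3): fills=none; bids=[-] asks=[#3:8@98 #6:3@98 #5:7@101 #2:3@103]
After op 8 [order #7] limit_buy(price=100, qty=8): fills=#7x#3:8@98; bids=[-] asks=[#6:3@98 #5:7@101 #2:3@103]

Answer: 8@98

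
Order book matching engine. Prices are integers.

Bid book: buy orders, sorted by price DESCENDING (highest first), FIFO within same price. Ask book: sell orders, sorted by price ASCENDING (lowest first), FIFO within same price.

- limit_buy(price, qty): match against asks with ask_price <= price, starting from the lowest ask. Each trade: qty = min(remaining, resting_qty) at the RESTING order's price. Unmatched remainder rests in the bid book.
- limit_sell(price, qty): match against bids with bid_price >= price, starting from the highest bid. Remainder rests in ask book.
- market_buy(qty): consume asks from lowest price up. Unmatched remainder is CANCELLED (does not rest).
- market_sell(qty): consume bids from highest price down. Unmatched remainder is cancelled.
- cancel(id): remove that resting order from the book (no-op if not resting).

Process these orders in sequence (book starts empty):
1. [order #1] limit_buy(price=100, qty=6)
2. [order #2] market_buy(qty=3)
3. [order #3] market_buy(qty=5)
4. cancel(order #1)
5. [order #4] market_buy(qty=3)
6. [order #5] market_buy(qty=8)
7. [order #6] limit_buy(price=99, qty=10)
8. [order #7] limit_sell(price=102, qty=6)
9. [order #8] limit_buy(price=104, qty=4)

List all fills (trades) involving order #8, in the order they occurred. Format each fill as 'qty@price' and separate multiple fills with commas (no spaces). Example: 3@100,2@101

Answer: 4@102

Derivation:
After op 1 [order #1] limit_buy(price=100, qty=6): fills=none; bids=[#1:6@100] asks=[-]
After op 2 [order #2] market_buy(qty=3): fills=none; bids=[#1:6@100] asks=[-]
After op 3 [order #3] market_buy(qty=5): fills=none; bids=[#1:6@100] asks=[-]
After op 4 cancel(order #1): fills=none; bids=[-] asks=[-]
After op 5 [order #4] market_buy(qty=3): fills=none; bids=[-] asks=[-]
After op 6 [order #5] market_buy(qty=8): fills=none; bids=[-] asks=[-]
After op 7 [order #6] limit_buy(price=99, qty=10): fills=none; bids=[#6:10@99] asks=[-]
After op 8 [order #7] limit_sell(price=102, qty=6): fills=none; bids=[#6:10@99] asks=[#7:6@102]
After op 9 [order #8] limit_buy(price=104, qty=4): fills=#8x#7:4@102; bids=[#6:10@99] asks=[#7:2@102]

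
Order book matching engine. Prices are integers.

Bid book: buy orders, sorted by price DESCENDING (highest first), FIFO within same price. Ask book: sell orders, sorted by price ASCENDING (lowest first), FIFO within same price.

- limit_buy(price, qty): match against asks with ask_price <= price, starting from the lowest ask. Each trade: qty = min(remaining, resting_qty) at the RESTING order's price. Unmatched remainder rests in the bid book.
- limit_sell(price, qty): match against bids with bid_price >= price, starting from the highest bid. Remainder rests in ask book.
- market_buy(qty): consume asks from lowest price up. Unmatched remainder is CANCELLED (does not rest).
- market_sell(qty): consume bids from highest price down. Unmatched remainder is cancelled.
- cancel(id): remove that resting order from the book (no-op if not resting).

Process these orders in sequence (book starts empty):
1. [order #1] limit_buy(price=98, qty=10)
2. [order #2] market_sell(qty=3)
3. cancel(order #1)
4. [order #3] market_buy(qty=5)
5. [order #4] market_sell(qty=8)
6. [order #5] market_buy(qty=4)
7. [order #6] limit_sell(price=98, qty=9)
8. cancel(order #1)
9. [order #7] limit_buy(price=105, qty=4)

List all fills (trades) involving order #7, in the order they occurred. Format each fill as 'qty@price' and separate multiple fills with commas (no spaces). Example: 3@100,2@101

Answer: 4@98

Derivation:
After op 1 [order #1] limit_buy(price=98, qty=10): fills=none; bids=[#1:10@98] asks=[-]
After op 2 [order #2] market_sell(qty=3): fills=#1x#2:3@98; bids=[#1:7@98] asks=[-]
After op 3 cancel(order #1): fills=none; bids=[-] asks=[-]
After op 4 [order #3] market_buy(qty=5): fills=none; bids=[-] asks=[-]
After op 5 [order #4] market_sell(qty=8): fills=none; bids=[-] asks=[-]
After op 6 [order #5] market_buy(qty=4): fills=none; bids=[-] asks=[-]
After op 7 [order #6] limit_sell(price=98, qty=9): fills=none; bids=[-] asks=[#6:9@98]
After op 8 cancel(order #1): fills=none; bids=[-] asks=[#6:9@98]
After op 9 [order #7] limit_buy(price=105, qty=4): fills=#7x#6:4@98; bids=[-] asks=[#6:5@98]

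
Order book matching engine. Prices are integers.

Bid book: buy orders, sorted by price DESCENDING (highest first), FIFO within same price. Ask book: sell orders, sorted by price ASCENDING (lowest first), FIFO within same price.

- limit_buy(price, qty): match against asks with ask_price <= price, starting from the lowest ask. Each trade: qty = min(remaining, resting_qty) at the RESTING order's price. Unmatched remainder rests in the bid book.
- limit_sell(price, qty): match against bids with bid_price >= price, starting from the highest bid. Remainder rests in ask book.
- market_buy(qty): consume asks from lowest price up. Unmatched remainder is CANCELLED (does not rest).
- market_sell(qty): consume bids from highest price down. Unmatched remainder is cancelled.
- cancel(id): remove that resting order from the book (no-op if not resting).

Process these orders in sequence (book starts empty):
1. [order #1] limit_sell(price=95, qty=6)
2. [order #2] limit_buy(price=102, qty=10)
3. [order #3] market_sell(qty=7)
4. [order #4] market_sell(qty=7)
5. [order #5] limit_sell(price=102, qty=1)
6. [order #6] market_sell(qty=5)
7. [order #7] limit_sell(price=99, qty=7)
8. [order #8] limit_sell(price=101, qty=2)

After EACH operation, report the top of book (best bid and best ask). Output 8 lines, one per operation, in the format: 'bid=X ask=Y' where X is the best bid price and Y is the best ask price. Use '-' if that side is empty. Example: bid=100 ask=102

Answer: bid=- ask=95
bid=102 ask=-
bid=- ask=-
bid=- ask=-
bid=- ask=102
bid=- ask=102
bid=- ask=99
bid=- ask=99

Derivation:
After op 1 [order #1] limit_sell(price=95, qty=6): fills=none; bids=[-] asks=[#1:6@95]
After op 2 [order #2] limit_buy(price=102, qty=10): fills=#2x#1:6@95; bids=[#2:4@102] asks=[-]
After op 3 [order #3] market_sell(qty=7): fills=#2x#3:4@102; bids=[-] asks=[-]
After op 4 [order #4] market_sell(qty=7): fills=none; bids=[-] asks=[-]
After op 5 [order #5] limit_sell(price=102, qty=1): fills=none; bids=[-] asks=[#5:1@102]
After op 6 [order #6] market_sell(qty=5): fills=none; bids=[-] asks=[#5:1@102]
After op 7 [order #7] limit_sell(price=99, qty=7): fills=none; bids=[-] asks=[#7:7@99 #5:1@102]
After op 8 [order #8] limit_sell(price=101, qty=2): fills=none; bids=[-] asks=[#7:7@99 #8:2@101 #5:1@102]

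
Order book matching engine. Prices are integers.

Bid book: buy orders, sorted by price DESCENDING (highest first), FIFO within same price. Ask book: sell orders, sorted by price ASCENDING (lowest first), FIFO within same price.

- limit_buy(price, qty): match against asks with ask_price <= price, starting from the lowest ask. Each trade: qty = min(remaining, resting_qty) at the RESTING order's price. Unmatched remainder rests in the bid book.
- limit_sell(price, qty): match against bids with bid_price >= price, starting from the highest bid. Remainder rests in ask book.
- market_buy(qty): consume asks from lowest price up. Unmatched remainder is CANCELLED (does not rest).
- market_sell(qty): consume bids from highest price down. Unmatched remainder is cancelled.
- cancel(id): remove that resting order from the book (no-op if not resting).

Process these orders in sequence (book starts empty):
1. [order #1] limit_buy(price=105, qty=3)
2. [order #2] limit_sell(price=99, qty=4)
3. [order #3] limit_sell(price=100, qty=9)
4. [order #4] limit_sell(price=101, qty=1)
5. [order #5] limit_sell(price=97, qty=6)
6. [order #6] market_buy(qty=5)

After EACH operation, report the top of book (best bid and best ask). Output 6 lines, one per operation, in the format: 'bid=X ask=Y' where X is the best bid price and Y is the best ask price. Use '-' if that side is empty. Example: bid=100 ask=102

After op 1 [order #1] limit_buy(price=105, qty=3): fills=none; bids=[#1:3@105] asks=[-]
After op 2 [order #2] limit_sell(price=99, qty=4): fills=#1x#2:3@105; bids=[-] asks=[#2:1@99]
After op 3 [order #3] limit_sell(price=100, qty=9): fills=none; bids=[-] asks=[#2:1@99 #3:9@100]
After op 4 [order #4] limit_sell(price=101, qty=1): fills=none; bids=[-] asks=[#2:1@99 #3:9@100 #4:1@101]
After op 5 [order #5] limit_sell(price=97, qty=6): fills=none; bids=[-] asks=[#5:6@97 #2:1@99 #3:9@100 #4:1@101]
After op 6 [order #6] market_buy(qty=5): fills=#6x#5:5@97; bids=[-] asks=[#5:1@97 #2:1@99 #3:9@100 #4:1@101]

Answer: bid=105 ask=-
bid=- ask=99
bid=- ask=99
bid=- ask=99
bid=- ask=97
bid=- ask=97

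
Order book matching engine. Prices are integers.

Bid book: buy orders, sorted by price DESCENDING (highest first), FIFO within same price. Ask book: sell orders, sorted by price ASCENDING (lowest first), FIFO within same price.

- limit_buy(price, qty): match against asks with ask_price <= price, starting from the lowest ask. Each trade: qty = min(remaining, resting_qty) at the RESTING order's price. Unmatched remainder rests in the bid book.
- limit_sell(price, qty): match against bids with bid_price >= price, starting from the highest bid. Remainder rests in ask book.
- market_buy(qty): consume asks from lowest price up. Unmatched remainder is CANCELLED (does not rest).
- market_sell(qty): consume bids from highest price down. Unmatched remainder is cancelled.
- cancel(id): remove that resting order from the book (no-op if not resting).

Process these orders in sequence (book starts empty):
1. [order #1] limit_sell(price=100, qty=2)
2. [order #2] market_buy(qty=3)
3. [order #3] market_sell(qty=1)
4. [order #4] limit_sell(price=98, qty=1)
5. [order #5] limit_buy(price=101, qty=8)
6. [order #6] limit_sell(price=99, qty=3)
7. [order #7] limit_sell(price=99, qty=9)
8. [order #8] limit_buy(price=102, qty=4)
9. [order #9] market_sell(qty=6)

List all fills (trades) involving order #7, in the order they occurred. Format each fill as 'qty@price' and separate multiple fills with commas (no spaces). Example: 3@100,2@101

After op 1 [order #1] limit_sell(price=100, qty=2): fills=none; bids=[-] asks=[#1:2@100]
After op 2 [order #2] market_buy(qty=3): fills=#2x#1:2@100; bids=[-] asks=[-]
After op 3 [order #3] market_sell(qty=1): fills=none; bids=[-] asks=[-]
After op 4 [order #4] limit_sell(price=98, qty=1): fills=none; bids=[-] asks=[#4:1@98]
After op 5 [order #5] limit_buy(price=101, qty=8): fills=#5x#4:1@98; bids=[#5:7@101] asks=[-]
After op 6 [order #6] limit_sell(price=99, qty=3): fills=#5x#6:3@101; bids=[#5:4@101] asks=[-]
After op 7 [order #7] limit_sell(price=99, qty=9): fills=#5x#7:4@101; bids=[-] asks=[#7:5@99]
After op 8 [order #8] limit_buy(price=102, qty=4): fills=#8x#7:4@99; bids=[-] asks=[#7:1@99]
After op 9 [order #9] market_sell(qty=6): fills=none; bids=[-] asks=[#7:1@99]

Answer: 4@101,4@99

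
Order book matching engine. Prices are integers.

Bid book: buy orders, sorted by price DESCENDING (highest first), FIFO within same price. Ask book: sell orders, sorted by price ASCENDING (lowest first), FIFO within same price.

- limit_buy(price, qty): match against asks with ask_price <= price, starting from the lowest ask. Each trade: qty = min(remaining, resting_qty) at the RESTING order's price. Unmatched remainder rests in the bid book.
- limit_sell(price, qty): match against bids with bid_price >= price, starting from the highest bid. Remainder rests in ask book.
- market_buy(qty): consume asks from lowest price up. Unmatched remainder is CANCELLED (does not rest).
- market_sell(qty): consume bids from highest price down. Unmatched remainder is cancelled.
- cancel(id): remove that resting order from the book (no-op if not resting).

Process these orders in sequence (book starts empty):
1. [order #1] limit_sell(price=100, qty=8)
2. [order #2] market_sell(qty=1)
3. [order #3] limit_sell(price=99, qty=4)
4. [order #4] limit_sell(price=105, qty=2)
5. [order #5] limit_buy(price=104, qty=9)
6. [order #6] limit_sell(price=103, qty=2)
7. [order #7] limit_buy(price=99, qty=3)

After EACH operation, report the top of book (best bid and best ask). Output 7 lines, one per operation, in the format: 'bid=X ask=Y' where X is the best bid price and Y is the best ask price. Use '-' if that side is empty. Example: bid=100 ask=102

After op 1 [order #1] limit_sell(price=100, qty=8): fills=none; bids=[-] asks=[#1:8@100]
After op 2 [order #2] market_sell(qty=1): fills=none; bids=[-] asks=[#1:8@100]
After op 3 [order #3] limit_sell(price=99, qty=4): fills=none; bids=[-] asks=[#3:4@99 #1:8@100]
After op 4 [order #4] limit_sell(price=105, qty=2): fills=none; bids=[-] asks=[#3:4@99 #1:8@100 #4:2@105]
After op 5 [order #5] limit_buy(price=104, qty=9): fills=#5x#3:4@99 #5x#1:5@100; bids=[-] asks=[#1:3@100 #4:2@105]
After op 6 [order #6] limit_sell(price=103, qty=2): fills=none; bids=[-] asks=[#1:3@100 #6:2@103 #4:2@105]
After op 7 [order #7] limit_buy(price=99, qty=3): fills=none; bids=[#7:3@99] asks=[#1:3@100 #6:2@103 #4:2@105]

Answer: bid=- ask=100
bid=- ask=100
bid=- ask=99
bid=- ask=99
bid=- ask=100
bid=- ask=100
bid=99 ask=100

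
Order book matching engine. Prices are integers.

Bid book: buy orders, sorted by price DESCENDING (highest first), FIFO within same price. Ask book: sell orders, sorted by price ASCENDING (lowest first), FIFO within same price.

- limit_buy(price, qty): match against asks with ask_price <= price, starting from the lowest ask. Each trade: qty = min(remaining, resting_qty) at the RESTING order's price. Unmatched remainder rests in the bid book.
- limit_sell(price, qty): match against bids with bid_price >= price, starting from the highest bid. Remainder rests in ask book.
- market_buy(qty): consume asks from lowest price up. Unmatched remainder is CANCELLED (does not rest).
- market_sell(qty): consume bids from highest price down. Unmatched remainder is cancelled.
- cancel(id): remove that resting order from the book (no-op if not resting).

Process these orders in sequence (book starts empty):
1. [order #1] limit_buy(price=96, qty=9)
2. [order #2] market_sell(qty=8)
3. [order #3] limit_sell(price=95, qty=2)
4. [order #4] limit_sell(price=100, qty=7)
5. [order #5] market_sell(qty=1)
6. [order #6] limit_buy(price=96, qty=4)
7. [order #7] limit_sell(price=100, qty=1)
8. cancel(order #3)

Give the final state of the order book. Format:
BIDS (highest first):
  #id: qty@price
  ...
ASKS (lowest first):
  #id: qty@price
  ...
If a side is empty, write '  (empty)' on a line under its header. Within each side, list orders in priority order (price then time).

After op 1 [order #1] limit_buy(price=96, qty=9): fills=none; bids=[#1:9@96] asks=[-]
After op 2 [order #2] market_sell(qty=8): fills=#1x#2:8@96; bids=[#1:1@96] asks=[-]
After op 3 [order #3] limit_sell(price=95, qty=2): fills=#1x#3:1@96; bids=[-] asks=[#3:1@95]
After op 4 [order #4] limit_sell(price=100, qty=7): fills=none; bids=[-] asks=[#3:1@95 #4:7@100]
After op 5 [order #5] market_sell(qty=1): fills=none; bids=[-] asks=[#3:1@95 #4:7@100]
After op 6 [order #6] limit_buy(price=96, qty=4): fills=#6x#3:1@95; bids=[#6:3@96] asks=[#4:7@100]
After op 7 [order #7] limit_sell(price=100, qty=1): fills=none; bids=[#6:3@96] asks=[#4:7@100 #7:1@100]
After op 8 cancel(order #3): fills=none; bids=[#6:3@96] asks=[#4:7@100 #7:1@100]

Answer: BIDS (highest first):
  #6: 3@96
ASKS (lowest first):
  #4: 7@100
  #7: 1@100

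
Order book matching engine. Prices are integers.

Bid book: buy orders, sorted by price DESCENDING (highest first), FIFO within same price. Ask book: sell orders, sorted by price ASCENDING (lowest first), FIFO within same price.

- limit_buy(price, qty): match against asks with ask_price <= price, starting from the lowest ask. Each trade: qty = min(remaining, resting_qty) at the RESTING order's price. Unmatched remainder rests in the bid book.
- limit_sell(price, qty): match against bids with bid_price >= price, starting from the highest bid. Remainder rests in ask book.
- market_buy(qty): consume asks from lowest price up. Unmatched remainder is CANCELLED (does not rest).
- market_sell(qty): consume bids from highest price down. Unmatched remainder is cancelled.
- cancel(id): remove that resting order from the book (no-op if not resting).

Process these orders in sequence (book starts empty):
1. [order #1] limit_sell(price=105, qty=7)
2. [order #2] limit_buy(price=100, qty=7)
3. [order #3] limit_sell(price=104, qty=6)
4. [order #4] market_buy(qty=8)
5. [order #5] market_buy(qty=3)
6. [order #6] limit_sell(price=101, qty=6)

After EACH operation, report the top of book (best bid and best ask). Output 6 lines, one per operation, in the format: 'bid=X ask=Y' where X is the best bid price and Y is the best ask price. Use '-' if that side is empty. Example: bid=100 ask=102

Answer: bid=- ask=105
bid=100 ask=105
bid=100 ask=104
bid=100 ask=105
bid=100 ask=105
bid=100 ask=101

Derivation:
After op 1 [order #1] limit_sell(price=105, qty=7): fills=none; bids=[-] asks=[#1:7@105]
After op 2 [order #2] limit_buy(price=100, qty=7): fills=none; bids=[#2:7@100] asks=[#1:7@105]
After op 3 [order #3] limit_sell(price=104, qty=6): fills=none; bids=[#2:7@100] asks=[#3:6@104 #1:7@105]
After op 4 [order #4] market_buy(qty=8): fills=#4x#3:6@104 #4x#1:2@105; bids=[#2:7@100] asks=[#1:5@105]
After op 5 [order #5] market_buy(qty=3): fills=#5x#1:3@105; bids=[#2:7@100] asks=[#1:2@105]
After op 6 [order #6] limit_sell(price=101, qty=6): fills=none; bids=[#2:7@100] asks=[#6:6@101 #1:2@105]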